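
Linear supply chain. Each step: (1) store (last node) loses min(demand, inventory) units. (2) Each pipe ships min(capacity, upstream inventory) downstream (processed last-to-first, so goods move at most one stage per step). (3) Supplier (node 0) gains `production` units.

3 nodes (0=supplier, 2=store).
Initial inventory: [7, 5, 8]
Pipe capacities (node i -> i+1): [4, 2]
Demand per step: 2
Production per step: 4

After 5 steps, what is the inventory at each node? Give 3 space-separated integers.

Step 1: demand=2,sold=2 ship[1->2]=2 ship[0->1]=4 prod=4 -> inv=[7 7 8]
Step 2: demand=2,sold=2 ship[1->2]=2 ship[0->1]=4 prod=4 -> inv=[7 9 8]
Step 3: demand=2,sold=2 ship[1->2]=2 ship[0->1]=4 prod=4 -> inv=[7 11 8]
Step 4: demand=2,sold=2 ship[1->2]=2 ship[0->1]=4 prod=4 -> inv=[7 13 8]
Step 5: demand=2,sold=2 ship[1->2]=2 ship[0->1]=4 prod=4 -> inv=[7 15 8]

7 15 8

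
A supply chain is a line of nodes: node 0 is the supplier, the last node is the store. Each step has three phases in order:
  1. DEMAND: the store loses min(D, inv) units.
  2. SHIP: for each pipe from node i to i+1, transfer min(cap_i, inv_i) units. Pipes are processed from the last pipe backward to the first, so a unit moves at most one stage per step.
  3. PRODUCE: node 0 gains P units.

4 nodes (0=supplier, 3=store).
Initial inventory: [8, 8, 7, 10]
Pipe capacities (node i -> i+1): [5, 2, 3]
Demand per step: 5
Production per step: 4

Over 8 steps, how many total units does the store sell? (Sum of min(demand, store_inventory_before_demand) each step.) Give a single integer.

Step 1: sold=5 (running total=5) -> [7 11 6 8]
Step 2: sold=5 (running total=10) -> [6 14 5 6]
Step 3: sold=5 (running total=15) -> [5 17 4 4]
Step 4: sold=4 (running total=19) -> [4 20 3 3]
Step 5: sold=3 (running total=22) -> [4 22 2 3]
Step 6: sold=3 (running total=25) -> [4 24 2 2]
Step 7: sold=2 (running total=27) -> [4 26 2 2]
Step 8: sold=2 (running total=29) -> [4 28 2 2]

Answer: 29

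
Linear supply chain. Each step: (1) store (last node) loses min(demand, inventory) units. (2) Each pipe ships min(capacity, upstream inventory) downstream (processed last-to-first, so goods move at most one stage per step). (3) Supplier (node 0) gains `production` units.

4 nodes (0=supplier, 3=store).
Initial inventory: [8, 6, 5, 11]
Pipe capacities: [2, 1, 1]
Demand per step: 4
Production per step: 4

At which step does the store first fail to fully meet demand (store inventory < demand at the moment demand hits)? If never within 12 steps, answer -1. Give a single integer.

Step 1: demand=4,sold=4 ship[2->3]=1 ship[1->2]=1 ship[0->1]=2 prod=4 -> [10 7 5 8]
Step 2: demand=4,sold=4 ship[2->3]=1 ship[1->2]=1 ship[0->1]=2 prod=4 -> [12 8 5 5]
Step 3: demand=4,sold=4 ship[2->3]=1 ship[1->2]=1 ship[0->1]=2 prod=4 -> [14 9 5 2]
Step 4: demand=4,sold=2 ship[2->3]=1 ship[1->2]=1 ship[0->1]=2 prod=4 -> [16 10 5 1]
Step 5: demand=4,sold=1 ship[2->3]=1 ship[1->2]=1 ship[0->1]=2 prod=4 -> [18 11 5 1]
Step 6: demand=4,sold=1 ship[2->3]=1 ship[1->2]=1 ship[0->1]=2 prod=4 -> [20 12 5 1]
Step 7: demand=4,sold=1 ship[2->3]=1 ship[1->2]=1 ship[0->1]=2 prod=4 -> [22 13 5 1]
Step 8: demand=4,sold=1 ship[2->3]=1 ship[1->2]=1 ship[0->1]=2 prod=4 -> [24 14 5 1]
Step 9: demand=4,sold=1 ship[2->3]=1 ship[1->2]=1 ship[0->1]=2 prod=4 -> [26 15 5 1]
Step 10: demand=4,sold=1 ship[2->3]=1 ship[1->2]=1 ship[0->1]=2 prod=4 -> [28 16 5 1]
Step 11: demand=4,sold=1 ship[2->3]=1 ship[1->2]=1 ship[0->1]=2 prod=4 -> [30 17 5 1]
Step 12: demand=4,sold=1 ship[2->3]=1 ship[1->2]=1 ship[0->1]=2 prod=4 -> [32 18 5 1]
First stockout at step 4

4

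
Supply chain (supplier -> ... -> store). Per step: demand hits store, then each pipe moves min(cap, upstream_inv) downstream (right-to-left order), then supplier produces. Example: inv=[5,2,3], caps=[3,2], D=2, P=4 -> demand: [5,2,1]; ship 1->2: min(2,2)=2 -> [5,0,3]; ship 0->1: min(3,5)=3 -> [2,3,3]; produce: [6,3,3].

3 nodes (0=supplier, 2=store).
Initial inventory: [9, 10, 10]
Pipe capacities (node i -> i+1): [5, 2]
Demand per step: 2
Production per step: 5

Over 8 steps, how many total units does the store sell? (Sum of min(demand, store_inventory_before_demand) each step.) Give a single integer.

Step 1: sold=2 (running total=2) -> [9 13 10]
Step 2: sold=2 (running total=4) -> [9 16 10]
Step 3: sold=2 (running total=6) -> [9 19 10]
Step 4: sold=2 (running total=8) -> [9 22 10]
Step 5: sold=2 (running total=10) -> [9 25 10]
Step 6: sold=2 (running total=12) -> [9 28 10]
Step 7: sold=2 (running total=14) -> [9 31 10]
Step 8: sold=2 (running total=16) -> [9 34 10]

Answer: 16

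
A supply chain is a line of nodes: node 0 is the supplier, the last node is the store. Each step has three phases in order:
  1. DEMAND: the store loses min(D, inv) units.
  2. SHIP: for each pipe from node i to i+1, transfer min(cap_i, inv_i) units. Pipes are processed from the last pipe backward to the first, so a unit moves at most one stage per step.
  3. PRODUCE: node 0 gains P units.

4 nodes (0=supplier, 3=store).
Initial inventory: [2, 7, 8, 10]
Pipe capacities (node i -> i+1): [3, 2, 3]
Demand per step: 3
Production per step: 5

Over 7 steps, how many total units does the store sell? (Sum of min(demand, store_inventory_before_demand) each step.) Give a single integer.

Answer: 21

Derivation:
Step 1: sold=3 (running total=3) -> [5 7 7 10]
Step 2: sold=3 (running total=6) -> [7 8 6 10]
Step 3: sold=3 (running total=9) -> [9 9 5 10]
Step 4: sold=3 (running total=12) -> [11 10 4 10]
Step 5: sold=3 (running total=15) -> [13 11 3 10]
Step 6: sold=3 (running total=18) -> [15 12 2 10]
Step 7: sold=3 (running total=21) -> [17 13 2 9]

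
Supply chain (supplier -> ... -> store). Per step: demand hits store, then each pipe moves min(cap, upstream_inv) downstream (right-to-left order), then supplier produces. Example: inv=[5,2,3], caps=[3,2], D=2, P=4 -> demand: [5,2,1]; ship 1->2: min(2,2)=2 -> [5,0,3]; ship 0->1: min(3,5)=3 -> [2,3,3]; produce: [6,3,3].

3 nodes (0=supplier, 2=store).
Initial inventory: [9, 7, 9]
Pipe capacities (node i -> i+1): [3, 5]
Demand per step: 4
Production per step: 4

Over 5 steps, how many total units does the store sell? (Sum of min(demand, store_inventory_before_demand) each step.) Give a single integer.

Step 1: sold=4 (running total=4) -> [10 5 10]
Step 2: sold=4 (running total=8) -> [11 3 11]
Step 3: sold=4 (running total=12) -> [12 3 10]
Step 4: sold=4 (running total=16) -> [13 3 9]
Step 5: sold=4 (running total=20) -> [14 3 8]

Answer: 20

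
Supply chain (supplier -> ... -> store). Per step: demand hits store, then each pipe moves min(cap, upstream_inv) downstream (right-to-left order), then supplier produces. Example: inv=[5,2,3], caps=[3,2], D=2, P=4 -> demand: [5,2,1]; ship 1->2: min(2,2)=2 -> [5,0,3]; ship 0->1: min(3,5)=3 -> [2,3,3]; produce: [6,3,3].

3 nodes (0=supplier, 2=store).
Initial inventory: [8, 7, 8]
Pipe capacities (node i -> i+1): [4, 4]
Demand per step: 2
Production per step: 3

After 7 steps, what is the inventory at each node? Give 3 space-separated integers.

Step 1: demand=2,sold=2 ship[1->2]=4 ship[0->1]=4 prod=3 -> inv=[7 7 10]
Step 2: demand=2,sold=2 ship[1->2]=4 ship[0->1]=4 prod=3 -> inv=[6 7 12]
Step 3: demand=2,sold=2 ship[1->2]=4 ship[0->1]=4 prod=3 -> inv=[5 7 14]
Step 4: demand=2,sold=2 ship[1->2]=4 ship[0->1]=4 prod=3 -> inv=[4 7 16]
Step 5: demand=2,sold=2 ship[1->2]=4 ship[0->1]=4 prod=3 -> inv=[3 7 18]
Step 6: demand=2,sold=2 ship[1->2]=4 ship[0->1]=3 prod=3 -> inv=[3 6 20]
Step 7: demand=2,sold=2 ship[1->2]=4 ship[0->1]=3 prod=3 -> inv=[3 5 22]

3 5 22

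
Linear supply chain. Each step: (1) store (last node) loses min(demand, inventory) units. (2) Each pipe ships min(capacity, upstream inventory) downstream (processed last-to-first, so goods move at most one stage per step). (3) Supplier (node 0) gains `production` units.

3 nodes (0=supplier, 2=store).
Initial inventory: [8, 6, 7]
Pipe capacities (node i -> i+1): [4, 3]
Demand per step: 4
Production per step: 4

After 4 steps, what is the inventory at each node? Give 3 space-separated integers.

Step 1: demand=4,sold=4 ship[1->2]=3 ship[0->1]=4 prod=4 -> inv=[8 7 6]
Step 2: demand=4,sold=4 ship[1->2]=3 ship[0->1]=4 prod=4 -> inv=[8 8 5]
Step 3: demand=4,sold=4 ship[1->2]=3 ship[0->1]=4 prod=4 -> inv=[8 9 4]
Step 4: demand=4,sold=4 ship[1->2]=3 ship[0->1]=4 prod=4 -> inv=[8 10 3]

8 10 3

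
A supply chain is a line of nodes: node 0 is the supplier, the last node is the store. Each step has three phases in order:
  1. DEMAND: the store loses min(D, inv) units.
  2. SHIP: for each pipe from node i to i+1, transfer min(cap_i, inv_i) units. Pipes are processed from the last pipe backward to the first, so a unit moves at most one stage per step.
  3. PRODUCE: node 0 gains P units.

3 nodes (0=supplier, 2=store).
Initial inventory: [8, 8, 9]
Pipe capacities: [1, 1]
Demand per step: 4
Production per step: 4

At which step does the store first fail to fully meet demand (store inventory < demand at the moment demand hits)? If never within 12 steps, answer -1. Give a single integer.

Step 1: demand=4,sold=4 ship[1->2]=1 ship[0->1]=1 prod=4 -> [11 8 6]
Step 2: demand=4,sold=4 ship[1->2]=1 ship[0->1]=1 prod=4 -> [14 8 3]
Step 3: demand=4,sold=3 ship[1->2]=1 ship[0->1]=1 prod=4 -> [17 8 1]
Step 4: demand=4,sold=1 ship[1->2]=1 ship[0->1]=1 prod=4 -> [20 8 1]
Step 5: demand=4,sold=1 ship[1->2]=1 ship[0->1]=1 prod=4 -> [23 8 1]
Step 6: demand=4,sold=1 ship[1->2]=1 ship[0->1]=1 prod=4 -> [26 8 1]
Step 7: demand=4,sold=1 ship[1->2]=1 ship[0->1]=1 prod=4 -> [29 8 1]
Step 8: demand=4,sold=1 ship[1->2]=1 ship[0->1]=1 prod=4 -> [32 8 1]
Step 9: demand=4,sold=1 ship[1->2]=1 ship[0->1]=1 prod=4 -> [35 8 1]
Step 10: demand=4,sold=1 ship[1->2]=1 ship[0->1]=1 prod=4 -> [38 8 1]
Step 11: demand=4,sold=1 ship[1->2]=1 ship[0->1]=1 prod=4 -> [41 8 1]
Step 12: demand=4,sold=1 ship[1->2]=1 ship[0->1]=1 prod=4 -> [44 8 1]
First stockout at step 3

3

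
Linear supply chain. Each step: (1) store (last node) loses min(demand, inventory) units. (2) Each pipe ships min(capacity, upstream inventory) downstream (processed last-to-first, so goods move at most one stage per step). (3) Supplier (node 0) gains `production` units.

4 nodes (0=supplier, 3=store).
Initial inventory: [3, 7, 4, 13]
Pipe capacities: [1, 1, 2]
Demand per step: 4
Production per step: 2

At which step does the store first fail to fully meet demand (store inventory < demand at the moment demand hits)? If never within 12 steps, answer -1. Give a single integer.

Step 1: demand=4,sold=4 ship[2->3]=2 ship[1->2]=1 ship[0->1]=1 prod=2 -> [4 7 3 11]
Step 2: demand=4,sold=4 ship[2->3]=2 ship[1->2]=1 ship[0->1]=1 prod=2 -> [5 7 2 9]
Step 3: demand=4,sold=4 ship[2->3]=2 ship[1->2]=1 ship[0->1]=1 prod=2 -> [6 7 1 7]
Step 4: demand=4,sold=4 ship[2->3]=1 ship[1->2]=1 ship[0->1]=1 prod=2 -> [7 7 1 4]
Step 5: demand=4,sold=4 ship[2->3]=1 ship[1->2]=1 ship[0->1]=1 prod=2 -> [8 7 1 1]
Step 6: demand=4,sold=1 ship[2->3]=1 ship[1->2]=1 ship[0->1]=1 prod=2 -> [9 7 1 1]
Step 7: demand=4,sold=1 ship[2->3]=1 ship[1->2]=1 ship[0->1]=1 prod=2 -> [10 7 1 1]
Step 8: demand=4,sold=1 ship[2->3]=1 ship[1->2]=1 ship[0->1]=1 prod=2 -> [11 7 1 1]
Step 9: demand=4,sold=1 ship[2->3]=1 ship[1->2]=1 ship[0->1]=1 prod=2 -> [12 7 1 1]
Step 10: demand=4,sold=1 ship[2->3]=1 ship[1->2]=1 ship[0->1]=1 prod=2 -> [13 7 1 1]
Step 11: demand=4,sold=1 ship[2->3]=1 ship[1->2]=1 ship[0->1]=1 prod=2 -> [14 7 1 1]
Step 12: demand=4,sold=1 ship[2->3]=1 ship[1->2]=1 ship[0->1]=1 prod=2 -> [15 7 1 1]
First stockout at step 6

6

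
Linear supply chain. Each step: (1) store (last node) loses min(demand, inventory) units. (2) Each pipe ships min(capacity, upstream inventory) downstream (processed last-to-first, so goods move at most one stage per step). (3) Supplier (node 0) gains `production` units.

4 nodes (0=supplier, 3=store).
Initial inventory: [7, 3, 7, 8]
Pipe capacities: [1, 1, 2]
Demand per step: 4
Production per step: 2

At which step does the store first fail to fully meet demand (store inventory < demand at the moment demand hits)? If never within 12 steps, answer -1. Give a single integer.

Step 1: demand=4,sold=4 ship[2->3]=2 ship[1->2]=1 ship[0->1]=1 prod=2 -> [8 3 6 6]
Step 2: demand=4,sold=4 ship[2->3]=2 ship[1->2]=1 ship[0->1]=1 prod=2 -> [9 3 5 4]
Step 3: demand=4,sold=4 ship[2->3]=2 ship[1->2]=1 ship[0->1]=1 prod=2 -> [10 3 4 2]
Step 4: demand=4,sold=2 ship[2->3]=2 ship[1->2]=1 ship[0->1]=1 prod=2 -> [11 3 3 2]
Step 5: demand=4,sold=2 ship[2->3]=2 ship[1->2]=1 ship[0->1]=1 prod=2 -> [12 3 2 2]
Step 6: demand=4,sold=2 ship[2->3]=2 ship[1->2]=1 ship[0->1]=1 prod=2 -> [13 3 1 2]
Step 7: demand=4,sold=2 ship[2->3]=1 ship[1->2]=1 ship[0->1]=1 prod=2 -> [14 3 1 1]
Step 8: demand=4,sold=1 ship[2->3]=1 ship[1->2]=1 ship[0->1]=1 prod=2 -> [15 3 1 1]
Step 9: demand=4,sold=1 ship[2->3]=1 ship[1->2]=1 ship[0->1]=1 prod=2 -> [16 3 1 1]
Step 10: demand=4,sold=1 ship[2->3]=1 ship[1->2]=1 ship[0->1]=1 prod=2 -> [17 3 1 1]
Step 11: demand=4,sold=1 ship[2->3]=1 ship[1->2]=1 ship[0->1]=1 prod=2 -> [18 3 1 1]
Step 12: demand=4,sold=1 ship[2->3]=1 ship[1->2]=1 ship[0->1]=1 prod=2 -> [19 3 1 1]
First stockout at step 4

4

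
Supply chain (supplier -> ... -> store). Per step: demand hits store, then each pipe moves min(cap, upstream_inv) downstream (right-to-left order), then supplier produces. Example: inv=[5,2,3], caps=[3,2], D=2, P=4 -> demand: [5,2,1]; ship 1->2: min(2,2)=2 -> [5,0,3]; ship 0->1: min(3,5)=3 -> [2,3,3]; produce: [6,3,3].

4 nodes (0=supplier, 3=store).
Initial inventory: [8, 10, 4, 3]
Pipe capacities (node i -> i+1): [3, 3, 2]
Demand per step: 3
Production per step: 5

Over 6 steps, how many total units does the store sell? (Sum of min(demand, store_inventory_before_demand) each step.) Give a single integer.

Answer: 13

Derivation:
Step 1: sold=3 (running total=3) -> [10 10 5 2]
Step 2: sold=2 (running total=5) -> [12 10 6 2]
Step 3: sold=2 (running total=7) -> [14 10 7 2]
Step 4: sold=2 (running total=9) -> [16 10 8 2]
Step 5: sold=2 (running total=11) -> [18 10 9 2]
Step 6: sold=2 (running total=13) -> [20 10 10 2]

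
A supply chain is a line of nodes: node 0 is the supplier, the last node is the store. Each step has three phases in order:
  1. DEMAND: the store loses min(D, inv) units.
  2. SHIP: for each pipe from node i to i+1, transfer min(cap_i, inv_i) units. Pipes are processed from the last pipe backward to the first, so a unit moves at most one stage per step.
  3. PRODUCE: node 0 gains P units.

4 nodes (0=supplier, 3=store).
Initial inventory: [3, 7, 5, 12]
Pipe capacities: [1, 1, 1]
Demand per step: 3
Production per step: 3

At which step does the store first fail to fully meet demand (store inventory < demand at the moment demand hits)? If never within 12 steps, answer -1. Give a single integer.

Step 1: demand=3,sold=3 ship[2->3]=1 ship[1->2]=1 ship[0->1]=1 prod=3 -> [5 7 5 10]
Step 2: demand=3,sold=3 ship[2->3]=1 ship[1->2]=1 ship[0->1]=1 prod=3 -> [7 7 5 8]
Step 3: demand=3,sold=3 ship[2->3]=1 ship[1->2]=1 ship[0->1]=1 prod=3 -> [9 7 5 6]
Step 4: demand=3,sold=3 ship[2->3]=1 ship[1->2]=1 ship[0->1]=1 prod=3 -> [11 7 5 4]
Step 5: demand=3,sold=3 ship[2->3]=1 ship[1->2]=1 ship[0->1]=1 prod=3 -> [13 7 5 2]
Step 6: demand=3,sold=2 ship[2->3]=1 ship[1->2]=1 ship[0->1]=1 prod=3 -> [15 7 5 1]
Step 7: demand=3,sold=1 ship[2->3]=1 ship[1->2]=1 ship[0->1]=1 prod=3 -> [17 7 5 1]
Step 8: demand=3,sold=1 ship[2->3]=1 ship[1->2]=1 ship[0->1]=1 prod=3 -> [19 7 5 1]
Step 9: demand=3,sold=1 ship[2->3]=1 ship[1->2]=1 ship[0->1]=1 prod=3 -> [21 7 5 1]
Step 10: demand=3,sold=1 ship[2->3]=1 ship[1->2]=1 ship[0->1]=1 prod=3 -> [23 7 5 1]
Step 11: demand=3,sold=1 ship[2->3]=1 ship[1->2]=1 ship[0->1]=1 prod=3 -> [25 7 5 1]
Step 12: demand=3,sold=1 ship[2->3]=1 ship[1->2]=1 ship[0->1]=1 prod=3 -> [27 7 5 1]
First stockout at step 6

6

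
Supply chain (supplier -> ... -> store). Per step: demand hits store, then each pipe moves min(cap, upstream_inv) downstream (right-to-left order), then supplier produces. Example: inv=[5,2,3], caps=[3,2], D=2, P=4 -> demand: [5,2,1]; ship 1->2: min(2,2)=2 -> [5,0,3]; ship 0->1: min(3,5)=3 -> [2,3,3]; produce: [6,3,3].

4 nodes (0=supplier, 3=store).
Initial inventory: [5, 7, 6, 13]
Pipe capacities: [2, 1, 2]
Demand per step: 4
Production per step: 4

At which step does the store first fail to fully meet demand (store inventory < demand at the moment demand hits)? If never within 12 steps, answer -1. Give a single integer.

Step 1: demand=4,sold=4 ship[2->3]=2 ship[1->2]=1 ship[0->1]=2 prod=4 -> [7 8 5 11]
Step 2: demand=4,sold=4 ship[2->3]=2 ship[1->2]=1 ship[0->1]=2 prod=4 -> [9 9 4 9]
Step 3: demand=4,sold=4 ship[2->3]=2 ship[1->2]=1 ship[0->1]=2 prod=4 -> [11 10 3 7]
Step 4: demand=4,sold=4 ship[2->3]=2 ship[1->2]=1 ship[0->1]=2 prod=4 -> [13 11 2 5]
Step 5: demand=4,sold=4 ship[2->3]=2 ship[1->2]=1 ship[0->1]=2 prod=4 -> [15 12 1 3]
Step 6: demand=4,sold=3 ship[2->3]=1 ship[1->2]=1 ship[0->1]=2 prod=4 -> [17 13 1 1]
Step 7: demand=4,sold=1 ship[2->3]=1 ship[1->2]=1 ship[0->1]=2 prod=4 -> [19 14 1 1]
Step 8: demand=4,sold=1 ship[2->3]=1 ship[1->2]=1 ship[0->1]=2 prod=4 -> [21 15 1 1]
Step 9: demand=4,sold=1 ship[2->3]=1 ship[1->2]=1 ship[0->1]=2 prod=4 -> [23 16 1 1]
Step 10: demand=4,sold=1 ship[2->3]=1 ship[1->2]=1 ship[0->1]=2 prod=4 -> [25 17 1 1]
Step 11: demand=4,sold=1 ship[2->3]=1 ship[1->2]=1 ship[0->1]=2 prod=4 -> [27 18 1 1]
Step 12: demand=4,sold=1 ship[2->3]=1 ship[1->2]=1 ship[0->1]=2 prod=4 -> [29 19 1 1]
First stockout at step 6

6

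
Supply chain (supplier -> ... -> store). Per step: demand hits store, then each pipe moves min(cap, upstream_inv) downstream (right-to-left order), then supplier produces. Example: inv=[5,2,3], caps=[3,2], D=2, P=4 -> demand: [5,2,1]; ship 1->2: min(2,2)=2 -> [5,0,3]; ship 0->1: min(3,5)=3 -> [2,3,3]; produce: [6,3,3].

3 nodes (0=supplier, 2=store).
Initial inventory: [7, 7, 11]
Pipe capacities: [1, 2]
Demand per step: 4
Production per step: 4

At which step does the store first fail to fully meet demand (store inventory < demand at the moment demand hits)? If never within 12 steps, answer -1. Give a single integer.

Step 1: demand=4,sold=4 ship[1->2]=2 ship[0->1]=1 prod=4 -> [10 6 9]
Step 2: demand=4,sold=4 ship[1->2]=2 ship[0->1]=1 prod=4 -> [13 5 7]
Step 3: demand=4,sold=4 ship[1->2]=2 ship[0->1]=1 prod=4 -> [16 4 5]
Step 4: demand=4,sold=4 ship[1->2]=2 ship[0->1]=1 prod=4 -> [19 3 3]
Step 5: demand=4,sold=3 ship[1->2]=2 ship[0->1]=1 prod=4 -> [22 2 2]
Step 6: demand=4,sold=2 ship[1->2]=2 ship[0->1]=1 prod=4 -> [25 1 2]
Step 7: demand=4,sold=2 ship[1->2]=1 ship[0->1]=1 prod=4 -> [28 1 1]
Step 8: demand=4,sold=1 ship[1->2]=1 ship[0->1]=1 prod=4 -> [31 1 1]
Step 9: demand=4,sold=1 ship[1->2]=1 ship[0->1]=1 prod=4 -> [34 1 1]
Step 10: demand=4,sold=1 ship[1->2]=1 ship[0->1]=1 prod=4 -> [37 1 1]
Step 11: demand=4,sold=1 ship[1->2]=1 ship[0->1]=1 prod=4 -> [40 1 1]
Step 12: demand=4,sold=1 ship[1->2]=1 ship[0->1]=1 prod=4 -> [43 1 1]
First stockout at step 5

5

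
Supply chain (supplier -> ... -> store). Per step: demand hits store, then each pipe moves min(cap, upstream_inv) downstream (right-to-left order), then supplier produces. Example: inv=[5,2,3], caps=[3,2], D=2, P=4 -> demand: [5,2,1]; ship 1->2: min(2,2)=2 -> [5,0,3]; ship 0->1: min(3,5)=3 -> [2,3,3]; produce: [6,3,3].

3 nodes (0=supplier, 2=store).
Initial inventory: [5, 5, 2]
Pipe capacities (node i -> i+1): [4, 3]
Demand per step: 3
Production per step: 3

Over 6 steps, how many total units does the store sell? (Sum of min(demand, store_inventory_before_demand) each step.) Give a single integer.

Step 1: sold=2 (running total=2) -> [4 6 3]
Step 2: sold=3 (running total=5) -> [3 7 3]
Step 3: sold=3 (running total=8) -> [3 7 3]
Step 4: sold=3 (running total=11) -> [3 7 3]
Step 5: sold=3 (running total=14) -> [3 7 3]
Step 6: sold=3 (running total=17) -> [3 7 3]

Answer: 17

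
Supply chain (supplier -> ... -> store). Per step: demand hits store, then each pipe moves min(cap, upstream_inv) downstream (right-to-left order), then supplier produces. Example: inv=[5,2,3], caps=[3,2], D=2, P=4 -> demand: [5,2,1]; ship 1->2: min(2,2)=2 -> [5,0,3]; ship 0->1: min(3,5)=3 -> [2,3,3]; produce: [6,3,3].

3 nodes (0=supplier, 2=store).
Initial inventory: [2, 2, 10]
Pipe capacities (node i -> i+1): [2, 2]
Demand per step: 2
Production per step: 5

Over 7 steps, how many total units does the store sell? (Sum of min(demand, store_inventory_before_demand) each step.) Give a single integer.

Step 1: sold=2 (running total=2) -> [5 2 10]
Step 2: sold=2 (running total=4) -> [8 2 10]
Step 3: sold=2 (running total=6) -> [11 2 10]
Step 4: sold=2 (running total=8) -> [14 2 10]
Step 5: sold=2 (running total=10) -> [17 2 10]
Step 6: sold=2 (running total=12) -> [20 2 10]
Step 7: sold=2 (running total=14) -> [23 2 10]

Answer: 14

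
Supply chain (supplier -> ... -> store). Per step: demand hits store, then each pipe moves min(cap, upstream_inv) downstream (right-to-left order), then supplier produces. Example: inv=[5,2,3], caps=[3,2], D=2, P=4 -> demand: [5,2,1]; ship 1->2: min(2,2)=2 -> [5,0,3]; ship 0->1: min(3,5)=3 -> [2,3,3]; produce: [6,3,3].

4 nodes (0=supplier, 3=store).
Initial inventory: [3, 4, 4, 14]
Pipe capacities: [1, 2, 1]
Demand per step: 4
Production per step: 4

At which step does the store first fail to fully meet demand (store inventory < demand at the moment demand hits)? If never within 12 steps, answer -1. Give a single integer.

Step 1: demand=4,sold=4 ship[2->3]=1 ship[1->2]=2 ship[0->1]=1 prod=4 -> [6 3 5 11]
Step 2: demand=4,sold=4 ship[2->3]=1 ship[1->2]=2 ship[0->1]=1 prod=4 -> [9 2 6 8]
Step 3: demand=4,sold=4 ship[2->3]=1 ship[1->2]=2 ship[0->1]=1 prod=4 -> [12 1 7 5]
Step 4: demand=4,sold=4 ship[2->3]=1 ship[1->2]=1 ship[0->1]=1 prod=4 -> [15 1 7 2]
Step 5: demand=4,sold=2 ship[2->3]=1 ship[1->2]=1 ship[0->1]=1 prod=4 -> [18 1 7 1]
Step 6: demand=4,sold=1 ship[2->3]=1 ship[1->2]=1 ship[0->1]=1 prod=4 -> [21 1 7 1]
Step 7: demand=4,sold=1 ship[2->3]=1 ship[1->2]=1 ship[0->1]=1 prod=4 -> [24 1 7 1]
Step 8: demand=4,sold=1 ship[2->3]=1 ship[1->2]=1 ship[0->1]=1 prod=4 -> [27 1 7 1]
Step 9: demand=4,sold=1 ship[2->3]=1 ship[1->2]=1 ship[0->1]=1 prod=4 -> [30 1 7 1]
Step 10: demand=4,sold=1 ship[2->3]=1 ship[1->2]=1 ship[0->1]=1 prod=4 -> [33 1 7 1]
Step 11: demand=4,sold=1 ship[2->3]=1 ship[1->2]=1 ship[0->1]=1 prod=4 -> [36 1 7 1]
Step 12: demand=4,sold=1 ship[2->3]=1 ship[1->2]=1 ship[0->1]=1 prod=4 -> [39 1 7 1]
First stockout at step 5

5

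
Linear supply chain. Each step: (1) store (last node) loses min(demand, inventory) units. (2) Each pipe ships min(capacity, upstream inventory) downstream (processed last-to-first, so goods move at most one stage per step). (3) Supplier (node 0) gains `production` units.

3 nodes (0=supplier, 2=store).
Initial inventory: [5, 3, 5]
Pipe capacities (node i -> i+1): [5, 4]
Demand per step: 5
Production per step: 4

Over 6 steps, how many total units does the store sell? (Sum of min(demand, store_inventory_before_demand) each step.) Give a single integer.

Answer: 24

Derivation:
Step 1: sold=5 (running total=5) -> [4 5 3]
Step 2: sold=3 (running total=8) -> [4 5 4]
Step 3: sold=4 (running total=12) -> [4 5 4]
Step 4: sold=4 (running total=16) -> [4 5 4]
Step 5: sold=4 (running total=20) -> [4 5 4]
Step 6: sold=4 (running total=24) -> [4 5 4]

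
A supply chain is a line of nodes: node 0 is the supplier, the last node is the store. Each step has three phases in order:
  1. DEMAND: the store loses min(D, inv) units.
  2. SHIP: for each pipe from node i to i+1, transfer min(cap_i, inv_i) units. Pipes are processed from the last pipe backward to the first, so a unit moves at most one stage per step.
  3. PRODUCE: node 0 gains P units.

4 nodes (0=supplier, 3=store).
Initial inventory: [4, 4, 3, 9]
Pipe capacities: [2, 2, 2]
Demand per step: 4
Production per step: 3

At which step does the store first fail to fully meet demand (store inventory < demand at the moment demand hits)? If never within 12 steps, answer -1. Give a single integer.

Step 1: demand=4,sold=4 ship[2->3]=2 ship[1->2]=2 ship[0->1]=2 prod=3 -> [5 4 3 7]
Step 2: demand=4,sold=4 ship[2->3]=2 ship[1->2]=2 ship[0->1]=2 prod=3 -> [6 4 3 5]
Step 3: demand=4,sold=4 ship[2->3]=2 ship[1->2]=2 ship[0->1]=2 prod=3 -> [7 4 3 3]
Step 4: demand=4,sold=3 ship[2->3]=2 ship[1->2]=2 ship[0->1]=2 prod=3 -> [8 4 3 2]
Step 5: demand=4,sold=2 ship[2->3]=2 ship[1->2]=2 ship[0->1]=2 prod=3 -> [9 4 3 2]
Step 6: demand=4,sold=2 ship[2->3]=2 ship[1->2]=2 ship[0->1]=2 prod=3 -> [10 4 3 2]
Step 7: demand=4,sold=2 ship[2->3]=2 ship[1->2]=2 ship[0->1]=2 prod=3 -> [11 4 3 2]
Step 8: demand=4,sold=2 ship[2->3]=2 ship[1->2]=2 ship[0->1]=2 prod=3 -> [12 4 3 2]
Step 9: demand=4,sold=2 ship[2->3]=2 ship[1->2]=2 ship[0->1]=2 prod=3 -> [13 4 3 2]
Step 10: demand=4,sold=2 ship[2->3]=2 ship[1->2]=2 ship[0->1]=2 prod=3 -> [14 4 3 2]
Step 11: demand=4,sold=2 ship[2->3]=2 ship[1->2]=2 ship[0->1]=2 prod=3 -> [15 4 3 2]
Step 12: demand=4,sold=2 ship[2->3]=2 ship[1->2]=2 ship[0->1]=2 prod=3 -> [16 4 3 2]
First stockout at step 4

4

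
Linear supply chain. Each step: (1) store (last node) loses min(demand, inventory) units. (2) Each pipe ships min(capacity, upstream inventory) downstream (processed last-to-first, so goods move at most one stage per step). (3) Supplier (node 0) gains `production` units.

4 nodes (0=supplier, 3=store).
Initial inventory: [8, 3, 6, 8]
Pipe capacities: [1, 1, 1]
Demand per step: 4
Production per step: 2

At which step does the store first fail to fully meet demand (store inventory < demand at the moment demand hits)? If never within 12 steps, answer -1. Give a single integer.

Step 1: demand=4,sold=4 ship[2->3]=1 ship[1->2]=1 ship[0->1]=1 prod=2 -> [9 3 6 5]
Step 2: demand=4,sold=4 ship[2->3]=1 ship[1->2]=1 ship[0->1]=1 prod=2 -> [10 3 6 2]
Step 3: demand=4,sold=2 ship[2->3]=1 ship[1->2]=1 ship[0->1]=1 prod=2 -> [11 3 6 1]
Step 4: demand=4,sold=1 ship[2->3]=1 ship[1->2]=1 ship[0->1]=1 prod=2 -> [12 3 6 1]
Step 5: demand=4,sold=1 ship[2->3]=1 ship[1->2]=1 ship[0->1]=1 prod=2 -> [13 3 6 1]
Step 6: demand=4,sold=1 ship[2->3]=1 ship[1->2]=1 ship[0->1]=1 prod=2 -> [14 3 6 1]
Step 7: demand=4,sold=1 ship[2->3]=1 ship[1->2]=1 ship[0->1]=1 prod=2 -> [15 3 6 1]
Step 8: demand=4,sold=1 ship[2->3]=1 ship[1->2]=1 ship[0->1]=1 prod=2 -> [16 3 6 1]
Step 9: demand=4,sold=1 ship[2->3]=1 ship[1->2]=1 ship[0->1]=1 prod=2 -> [17 3 6 1]
Step 10: demand=4,sold=1 ship[2->3]=1 ship[1->2]=1 ship[0->1]=1 prod=2 -> [18 3 6 1]
Step 11: demand=4,sold=1 ship[2->3]=1 ship[1->2]=1 ship[0->1]=1 prod=2 -> [19 3 6 1]
Step 12: demand=4,sold=1 ship[2->3]=1 ship[1->2]=1 ship[0->1]=1 prod=2 -> [20 3 6 1]
First stockout at step 3

3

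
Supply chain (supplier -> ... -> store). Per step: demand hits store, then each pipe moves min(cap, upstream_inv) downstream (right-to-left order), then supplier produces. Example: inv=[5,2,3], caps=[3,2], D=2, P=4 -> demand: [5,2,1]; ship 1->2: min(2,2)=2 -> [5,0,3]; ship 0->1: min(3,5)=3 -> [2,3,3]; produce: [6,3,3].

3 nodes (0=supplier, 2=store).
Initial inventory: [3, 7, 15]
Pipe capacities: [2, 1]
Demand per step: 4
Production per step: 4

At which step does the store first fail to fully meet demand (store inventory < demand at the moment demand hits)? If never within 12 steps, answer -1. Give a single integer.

Step 1: demand=4,sold=4 ship[1->2]=1 ship[0->1]=2 prod=4 -> [5 8 12]
Step 2: demand=4,sold=4 ship[1->2]=1 ship[0->1]=2 prod=4 -> [7 9 9]
Step 3: demand=4,sold=4 ship[1->2]=1 ship[0->1]=2 prod=4 -> [9 10 6]
Step 4: demand=4,sold=4 ship[1->2]=1 ship[0->1]=2 prod=4 -> [11 11 3]
Step 5: demand=4,sold=3 ship[1->2]=1 ship[0->1]=2 prod=4 -> [13 12 1]
Step 6: demand=4,sold=1 ship[1->2]=1 ship[0->1]=2 prod=4 -> [15 13 1]
Step 7: demand=4,sold=1 ship[1->2]=1 ship[0->1]=2 prod=4 -> [17 14 1]
Step 8: demand=4,sold=1 ship[1->2]=1 ship[0->1]=2 prod=4 -> [19 15 1]
Step 9: demand=4,sold=1 ship[1->2]=1 ship[0->1]=2 prod=4 -> [21 16 1]
Step 10: demand=4,sold=1 ship[1->2]=1 ship[0->1]=2 prod=4 -> [23 17 1]
Step 11: demand=4,sold=1 ship[1->2]=1 ship[0->1]=2 prod=4 -> [25 18 1]
Step 12: demand=4,sold=1 ship[1->2]=1 ship[0->1]=2 prod=4 -> [27 19 1]
First stockout at step 5

5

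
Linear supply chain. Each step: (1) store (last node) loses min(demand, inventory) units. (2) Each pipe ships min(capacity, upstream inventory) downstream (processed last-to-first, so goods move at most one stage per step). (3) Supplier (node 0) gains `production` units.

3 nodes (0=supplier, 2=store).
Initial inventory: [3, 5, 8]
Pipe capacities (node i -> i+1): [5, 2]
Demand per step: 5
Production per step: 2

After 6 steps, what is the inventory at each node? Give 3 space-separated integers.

Step 1: demand=5,sold=5 ship[1->2]=2 ship[0->1]=3 prod=2 -> inv=[2 6 5]
Step 2: demand=5,sold=5 ship[1->2]=2 ship[0->1]=2 prod=2 -> inv=[2 6 2]
Step 3: demand=5,sold=2 ship[1->2]=2 ship[0->1]=2 prod=2 -> inv=[2 6 2]
Step 4: demand=5,sold=2 ship[1->2]=2 ship[0->1]=2 prod=2 -> inv=[2 6 2]
Step 5: demand=5,sold=2 ship[1->2]=2 ship[0->1]=2 prod=2 -> inv=[2 6 2]
Step 6: demand=5,sold=2 ship[1->2]=2 ship[0->1]=2 prod=2 -> inv=[2 6 2]

2 6 2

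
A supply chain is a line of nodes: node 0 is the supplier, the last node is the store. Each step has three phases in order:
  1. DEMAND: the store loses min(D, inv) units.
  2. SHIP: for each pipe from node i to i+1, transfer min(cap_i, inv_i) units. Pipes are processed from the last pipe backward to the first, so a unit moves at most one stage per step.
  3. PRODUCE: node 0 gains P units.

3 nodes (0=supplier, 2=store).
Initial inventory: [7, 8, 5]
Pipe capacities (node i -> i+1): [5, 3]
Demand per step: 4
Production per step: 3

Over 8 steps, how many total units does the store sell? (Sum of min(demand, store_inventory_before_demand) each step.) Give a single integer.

Answer: 26

Derivation:
Step 1: sold=4 (running total=4) -> [5 10 4]
Step 2: sold=4 (running total=8) -> [3 12 3]
Step 3: sold=3 (running total=11) -> [3 12 3]
Step 4: sold=3 (running total=14) -> [3 12 3]
Step 5: sold=3 (running total=17) -> [3 12 3]
Step 6: sold=3 (running total=20) -> [3 12 3]
Step 7: sold=3 (running total=23) -> [3 12 3]
Step 8: sold=3 (running total=26) -> [3 12 3]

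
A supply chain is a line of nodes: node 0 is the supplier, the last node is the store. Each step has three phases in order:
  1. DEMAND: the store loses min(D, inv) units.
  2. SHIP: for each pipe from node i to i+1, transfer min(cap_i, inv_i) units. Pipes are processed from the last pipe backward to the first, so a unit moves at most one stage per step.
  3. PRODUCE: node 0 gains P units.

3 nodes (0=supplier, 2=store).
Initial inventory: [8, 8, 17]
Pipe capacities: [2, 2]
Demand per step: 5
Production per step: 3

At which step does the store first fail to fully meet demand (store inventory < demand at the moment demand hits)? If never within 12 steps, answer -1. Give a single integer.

Step 1: demand=5,sold=5 ship[1->2]=2 ship[0->1]=2 prod=3 -> [9 8 14]
Step 2: demand=5,sold=5 ship[1->2]=2 ship[0->1]=2 prod=3 -> [10 8 11]
Step 3: demand=5,sold=5 ship[1->2]=2 ship[0->1]=2 prod=3 -> [11 8 8]
Step 4: demand=5,sold=5 ship[1->2]=2 ship[0->1]=2 prod=3 -> [12 8 5]
Step 5: demand=5,sold=5 ship[1->2]=2 ship[0->1]=2 prod=3 -> [13 8 2]
Step 6: demand=5,sold=2 ship[1->2]=2 ship[0->1]=2 prod=3 -> [14 8 2]
Step 7: demand=5,sold=2 ship[1->2]=2 ship[0->1]=2 prod=3 -> [15 8 2]
Step 8: demand=5,sold=2 ship[1->2]=2 ship[0->1]=2 prod=3 -> [16 8 2]
Step 9: demand=5,sold=2 ship[1->2]=2 ship[0->1]=2 prod=3 -> [17 8 2]
Step 10: demand=5,sold=2 ship[1->2]=2 ship[0->1]=2 prod=3 -> [18 8 2]
Step 11: demand=5,sold=2 ship[1->2]=2 ship[0->1]=2 prod=3 -> [19 8 2]
Step 12: demand=5,sold=2 ship[1->2]=2 ship[0->1]=2 prod=3 -> [20 8 2]
First stockout at step 6

6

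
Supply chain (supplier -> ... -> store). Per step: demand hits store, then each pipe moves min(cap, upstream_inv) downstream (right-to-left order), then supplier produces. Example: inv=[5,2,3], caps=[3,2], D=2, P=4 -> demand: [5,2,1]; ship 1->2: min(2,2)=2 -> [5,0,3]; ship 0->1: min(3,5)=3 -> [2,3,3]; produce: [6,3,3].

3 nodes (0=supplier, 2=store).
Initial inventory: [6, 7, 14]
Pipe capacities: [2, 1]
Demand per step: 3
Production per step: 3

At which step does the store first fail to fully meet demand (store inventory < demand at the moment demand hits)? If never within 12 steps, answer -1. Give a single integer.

Step 1: demand=3,sold=3 ship[1->2]=1 ship[0->1]=2 prod=3 -> [7 8 12]
Step 2: demand=3,sold=3 ship[1->2]=1 ship[0->1]=2 prod=3 -> [8 9 10]
Step 3: demand=3,sold=3 ship[1->2]=1 ship[0->1]=2 prod=3 -> [9 10 8]
Step 4: demand=3,sold=3 ship[1->2]=1 ship[0->1]=2 prod=3 -> [10 11 6]
Step 5: demand=3,sold=3 ship[1->2]=1 ship[0->1]=2 prod=3 -> [11 12 4]
Step 6: demand=3,sold=3 ship[1->2]=1 ship[0->1]=2 prod=3 -> [12 13 2]
Step 7: demand=3,sold=2 ship[1->2]=1 ship[0->1]=2 prod=3 -> [13 14 1]
Step 8: demand=3,sold=1 ship[1->2]=1 ship[0->1]=2 prod=3 -> [14 15 1]
Step 9: demand=3,sold=1 ship[1->2]=1 ship[0->1]=2 prod=3 -> [15 16 1]
Step 10: demand=3,sold=1 ship[1->2]=1 ship[0->1]=2 prod=3 -> [16 17 1]
Step 11: demand=3,sold=1 ship[1->2]=1 ship[0->1]=2 prod=3 -> [17 18 1]
Step 12: demand=3,sold=1 ship[1->2]=1 ship[0->1]=2 prod=3 -> [18 19 1]
First stockout at step 7

7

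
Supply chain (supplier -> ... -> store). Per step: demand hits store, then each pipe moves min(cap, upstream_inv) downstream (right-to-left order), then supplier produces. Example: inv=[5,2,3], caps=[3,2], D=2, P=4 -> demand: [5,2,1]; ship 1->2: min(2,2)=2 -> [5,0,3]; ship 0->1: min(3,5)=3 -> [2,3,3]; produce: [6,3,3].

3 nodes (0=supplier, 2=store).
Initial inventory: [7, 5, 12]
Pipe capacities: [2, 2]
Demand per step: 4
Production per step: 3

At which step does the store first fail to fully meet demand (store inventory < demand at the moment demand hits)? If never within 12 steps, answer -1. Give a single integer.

Step 1: demand=4,sold=4 ship[1->2]=2 ship[0->1]=2 prod=3 -> [8 5 10]
Step 2: demand=4,sold=4 ship[1->2]=2 ship[0->1]=2 prod=3 -> [9 5 8]
Step 3: demand=4,sold=4 ship[1->2]=2 ship[0->1]=2 prod=3 -> [10 5 6]
Step 4: demand=4,sold=4 ship[1->2]=2 ship[0->1]=2 prod=3 -> [11 5 4]
Step 5: demand=4,sold=4 ship[1->2]=2 ship[0->1]=2 prod=3 -> [12 5 2]
Step 6: demand=4,sold=2 ship[1->2]=2 ship[0->1]=2 prod=3 -> [13 5 2]
Step 7: demand=4,sold=2 ship[1->2]=2 ship[0->1]=2 prod=3 -> [14 5 2]
Step 8: demand=4,sold=2 ship[1->2]=2 ship[0->1]=2 prod=3 -> [15 5 2]
Step 9: demand=4,sold=2 ship[1->2]=2 ship[0->1]=2 prod=3 -> [16 5 2]
Step 10: demand=4,sold=2 ship[1->2]=2 ship[0->1]=2 prod=3 -> [17 5 2]
Step 11: demand=4,sold=2 ship[1->2]=2 ship[0->1]=2 prod=3 -> [18 5 2]
Step 12: demand=4,sold=2 ship[1->2]=2 ship[0->1]=2 prod=3 -> [19 5 2]
First stockout at step 6

6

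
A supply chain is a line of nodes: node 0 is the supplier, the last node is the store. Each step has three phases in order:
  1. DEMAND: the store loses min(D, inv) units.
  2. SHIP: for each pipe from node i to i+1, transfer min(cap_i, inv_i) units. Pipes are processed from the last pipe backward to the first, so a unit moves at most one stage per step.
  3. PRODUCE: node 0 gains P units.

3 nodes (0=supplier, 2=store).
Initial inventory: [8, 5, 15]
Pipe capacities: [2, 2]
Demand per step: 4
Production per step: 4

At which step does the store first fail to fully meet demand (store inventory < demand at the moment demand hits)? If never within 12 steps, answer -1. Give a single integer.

Step 1: demand=4,sold=4 ship[1->2]=2 ship[0->1]=2 prod=4 -> [10 5 13]
Step 2: demand=4,sold=4 ship[1->2]=2 ship[0->1]=2 prod=4 -> [12 5 11]
Step 3: demand=4,sold=4 ship[1->2]=2 ship[0->1]=2 prod=4 -> [14 5 9]
Step 4: demand=4,sold=4 ship[1->2]=2 ship[0->1]=2 prod=4 -> [16 5 7]
Step 5: demand=4,sold=4 ship[1->2]=2 ship[0->1]=2 prod=4 -> [18 5 5]
Step 6: demand=4,sold=4 ship[1->2]=2 ship[0->1]=2 prod=4 -> [20 5 3]
Step 7: demand=4,sold=3 ship[1->2]=2 ship[0->1]=2 prod=4 -> [22 5 2]
Step 8: demand=4,sold=2 ship[1->2]=2 ship[0->1]=2 prod=4 -> [24 5 2]
Step 9: demand=4,sold=2 ship[1->2]=2 ship[0->1]=2 prod=4 -> [26 5 2]
Step 10: demand=4,sold=2 ship[1->2]=2 ship[0->1]=2 prod=4 -> [28 5 2]
Step 11: demand=4,sold=2 ship[1->2]=2 ship[0->1]=2 prod=4 -> [30 5 2]
Step 12: demand=4,sold=2 ship[1->2]=2 ship[0->1]=2 prod=4 -> [32 5 2]
First stockout at step 7

7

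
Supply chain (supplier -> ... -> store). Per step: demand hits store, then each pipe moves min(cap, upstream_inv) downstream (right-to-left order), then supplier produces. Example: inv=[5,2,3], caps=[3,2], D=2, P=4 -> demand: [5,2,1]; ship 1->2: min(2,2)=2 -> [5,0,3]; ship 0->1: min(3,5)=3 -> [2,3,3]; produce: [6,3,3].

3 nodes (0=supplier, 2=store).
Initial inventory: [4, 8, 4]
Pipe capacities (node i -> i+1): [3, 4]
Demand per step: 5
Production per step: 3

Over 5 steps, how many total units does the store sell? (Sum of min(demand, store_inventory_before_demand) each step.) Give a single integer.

Answer: 20

Derivation:
Step 1: sold=4 (running total=4) -> [4 7 4]
Step 2: sold=4 (running total=8) -> [4 6 4]
Step 3: sold=4 (running total=12) -> [4 5 4]
Step 4: sold=4 (running total=16) -> [4 4 4]
Step 5: sold=4 (running total=20) -> [4 3 4]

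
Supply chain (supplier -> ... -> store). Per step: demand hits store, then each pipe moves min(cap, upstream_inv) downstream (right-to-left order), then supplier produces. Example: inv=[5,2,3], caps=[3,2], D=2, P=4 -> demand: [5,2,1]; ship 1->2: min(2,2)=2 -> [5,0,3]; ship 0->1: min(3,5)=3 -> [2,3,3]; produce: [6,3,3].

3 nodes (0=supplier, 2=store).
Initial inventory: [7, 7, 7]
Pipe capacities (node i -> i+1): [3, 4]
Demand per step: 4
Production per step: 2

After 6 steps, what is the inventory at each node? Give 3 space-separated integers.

Step 1: demand=4,sold=4 ship[1->2]=4 ship[0->1]=3 prod=2 -> inv=[6 6 7]
Step 2: demand=4,sold=4 ship[1->2]=4 ship[0->1]=3 prod=2 -> inv=[5 5 7]
Step 3: demand=4,sold=4 ship[1->2]=4 ship[0->1]=3 prod=2 -> inv=[4 4 7]
Step 4: demand=4,sold=4 ship[1->2]=4 ship[0->1]=3 prod=2 -> inv=[3 3 7]
Step 5: demand=4,sold=4 ship[1->2]=3 ship[0->1]=3 prod=2 -> inv=[2 3 6]
Step 6: demand=4,sold=4 ship[1->2]=3 ship[0->1]=2 prod=2 -> inv=[2 2 5]

2 2 5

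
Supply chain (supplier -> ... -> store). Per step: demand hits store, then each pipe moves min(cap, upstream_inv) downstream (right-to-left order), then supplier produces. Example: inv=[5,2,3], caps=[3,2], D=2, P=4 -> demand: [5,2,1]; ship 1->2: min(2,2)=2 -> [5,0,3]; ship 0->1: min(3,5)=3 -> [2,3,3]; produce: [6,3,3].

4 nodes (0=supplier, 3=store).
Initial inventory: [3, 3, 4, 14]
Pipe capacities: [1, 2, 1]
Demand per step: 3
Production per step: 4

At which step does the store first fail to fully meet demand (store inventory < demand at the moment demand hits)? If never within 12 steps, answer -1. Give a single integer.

Step 1: demand=3,sold=3 ship[2->3]=1 ship[1->2]=2 ship[0->1]=1 prod=4 -> [6 2 5 12]
Step 2: demand=3,sold=3 ship[2->3]=1 ship[1->2]=2 ship[0->1]=1 prod=4 -> [9 1 6 10]
Step 3: demand=3,sold=3 ship[2->3]=1 ship[1->2]=1 ship[0->1]=1 prod=4 -> [12 1 6 8]
Step 4: demand=3,sold=3 ship[2->3]=1 ship[1->2]=1 ship[0->1]=1 prod=4 -> [15 1 6 6]
Step 5: demand=3,sold=3 ship[2->3]=1 ship[1->2]=1 ship[0->1]=1 prod=4 -> [18 1 6 4]
Step 6: demand=3,sold=3 ship[2->3]=1 ship[1->2]=1 ship[0->1]=1 prod=4 -> [21 1 6 2]
Step 7: demand=3,sold=2 ship[2->3]=1 ship[1->2]=1 ship[0->1]=1 prod=4 -> [24 1 6 1]
Step 8: demand=3,sold=1 ship[2->3]=1 ship[1->2]=1 ship[0->1]=1 prod=4 -> [27 1 6 1]
Step 9: demand=3,sold=1 ship[2->3]=1 ship[1->2]=1 ship[0->1]=1 prod=4 -> [30 1 6 1]
Step 10: demand=3,sold=1 ship[2->3]=1 ship[1->2]=1 ship[0->1]=1 prod=4 -> [33 1 6 1]
Step 11: demand=3,sold=1 ship[2->3]=1 ship[1->2]=1 ship[0->1]=1 prod=4 -> [36 1 6 1]
Step 12: demand=3,sold=1 ship[2->3]=1 ship[1->2]=1 ship[0->1]=1 prod=4 -> [39 1 6 1]
First stockout at step 7

7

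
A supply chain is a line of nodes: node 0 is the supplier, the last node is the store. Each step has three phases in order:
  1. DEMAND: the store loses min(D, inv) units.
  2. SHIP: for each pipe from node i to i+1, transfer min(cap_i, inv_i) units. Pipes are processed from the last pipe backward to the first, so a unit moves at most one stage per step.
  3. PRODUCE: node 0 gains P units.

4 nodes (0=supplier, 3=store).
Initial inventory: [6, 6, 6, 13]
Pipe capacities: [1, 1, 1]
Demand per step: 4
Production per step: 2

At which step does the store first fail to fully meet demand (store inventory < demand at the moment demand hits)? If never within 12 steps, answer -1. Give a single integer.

Step 1: demand=4,sold=4 ship[2->3]=1 ship[1->2]=1 ship[0->1]=1 prod=2 -> [7 6 6 10]
Step 2: demand=4,sold=4 ship[2->3]=1 ship[1->2]=1 ship[0->1]=1 prod=2 -> [8 6 6 7]
Step 3: demand=4,sold=4 ship[2->3]=1 ship[1->2]=1 ship[0->1]=1 prod=2 -> [9 6 6 4]
Step 4: demand=4,sold=4 ship[2->3]=1 ship[1->2]=1 ship[0->1]=1 prod=2 -> [10 6 6 1]
Step 5: demand=4,sold=1 ship[2->3]=1 ship[1->2]=1 ship[0->1]=1 prod=2 -> [11 6 6 1]
Step 6: demand=4,sold=1 ship[2->3]=1 ship[1->2]=1 ship[0->1]=1 prod=2 -> [12 6 6 1]
Step 7: demand=4,sold=1 ship[2->3]=1 ship[1->2]=1 ship[0->1]=1 prod=2 -> [13 6 6 1]
Step 8: demand=4,sold=1 ship[2->3]=1 ship[1->2]=1 ship[0->1]=1 prod=2 -> [14 6 6 1]
Step 9: demand=4,sold=1 ship[2->3]=1 ship[1->2]=1 ship[0->1]=1 prod=2 -> [15 6 6 1]
Step 10: demand=4,sold=1 ship[2->3]=1 ship[1->2]=1 ship[0->1]=1 prod=2 -> [16 6 6 1]
Step 11: demand=4,sold=1 ship[2->3]=1 ship[1->2]=1 ship[0->1]=1 prod=2 -> [17 6 6 1]
Step 12: demand=4,sold=1 ship[2->3]=1 ship[1->2]=1 ship[0->1]=1 prod=2 -> [18 6 6 1]
First stockout at step 5

5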